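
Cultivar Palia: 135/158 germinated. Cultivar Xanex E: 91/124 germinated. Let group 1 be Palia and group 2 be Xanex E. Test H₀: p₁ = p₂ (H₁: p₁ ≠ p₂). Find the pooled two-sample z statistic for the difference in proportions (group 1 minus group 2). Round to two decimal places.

z = 2.52

p̂₁ = 135/158 ≈ 0.8544, p̂₂ = 91/124 ≈ 0.7339.
Pooled p̂ = (135+91)/(158+124) = 226/282 = 0.8014.
SE = √(0.159147 × 0.0143936) = 0.0479.
z = (0.8544 − 0.7339)/0.0479 = 0.1205/0.0479 = 2.52.
p-value = 2·P(Z > 2.519) ≈ 0.0118.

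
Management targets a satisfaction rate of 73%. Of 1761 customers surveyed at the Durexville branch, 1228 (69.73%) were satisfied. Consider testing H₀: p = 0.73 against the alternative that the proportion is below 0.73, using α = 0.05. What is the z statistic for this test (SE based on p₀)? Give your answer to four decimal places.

z = -3.0880

p̂ = 1228/1761 = 0.69733106.
Standard error under H₀: √(0.73×0.27/1761) = 0.01057946.
z = (0.69733106 − 0.73)/0.01057946 = -0.03266894/0.01057946 = -3.0880.
p-value = P(Z < -3.088) ≈ 0.0010. With α = 0.05, reject H₀.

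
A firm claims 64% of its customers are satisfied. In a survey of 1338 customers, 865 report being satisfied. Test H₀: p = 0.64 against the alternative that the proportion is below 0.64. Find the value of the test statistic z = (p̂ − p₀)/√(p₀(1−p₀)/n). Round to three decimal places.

z = 0.494

p̂ = 865/1338 = 0.646487.
Standard error under H₀: √(0.64×0.36/1338) = 0.013122.
z = (0.646487 − 0.64)/0.013122 = 0.006487/0.013122 = 0.494.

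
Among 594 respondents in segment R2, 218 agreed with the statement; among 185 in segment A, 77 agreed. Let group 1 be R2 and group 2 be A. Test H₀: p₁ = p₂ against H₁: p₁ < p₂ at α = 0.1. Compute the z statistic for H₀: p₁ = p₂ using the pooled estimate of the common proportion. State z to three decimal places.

z = -1.205

p̂₁ = 218/594 ≈ 0.36700, p̂₂ = 77/185 ≈ 0.41622.
Pooled p̂ = (218+77)/(594+185) = 295/779 = 0.37869.
SE = √(p̂(1−p̂)(1/n₁+1/n₂)) = √(0.37869·0.62131·0.00708891) = √(0.00166791) = 0.04084.
z = (0.36700 − 0.41622)/0.04084 = -0.04922/0.04084 = -1.205.
p-value = P(Z < -1.205) ≈ 0.1141. With α = 0.1, fail to reject H₀.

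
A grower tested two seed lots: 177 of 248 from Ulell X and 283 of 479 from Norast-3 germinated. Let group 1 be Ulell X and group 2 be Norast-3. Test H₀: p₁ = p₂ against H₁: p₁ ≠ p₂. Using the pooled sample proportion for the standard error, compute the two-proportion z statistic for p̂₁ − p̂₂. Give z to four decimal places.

z = 3.2588

p̂₁ = 177/248 = 0.7137097, p̂₂ = 283/479 = 0.5908142.
Pooled p̂ = (177+283)/(248+479) = 460/727 = 0.6327373.
SE = √(p̂(1−p̂)(1/n₁+1/n₂)) = √(0.6327373·0.3672627·0.00611994) = √(0.00142216) = 0.0377115.
z = (0.7137097 − 0.5908142)/0.0377115 = 0.1228955/0.0377115 = 3.2588.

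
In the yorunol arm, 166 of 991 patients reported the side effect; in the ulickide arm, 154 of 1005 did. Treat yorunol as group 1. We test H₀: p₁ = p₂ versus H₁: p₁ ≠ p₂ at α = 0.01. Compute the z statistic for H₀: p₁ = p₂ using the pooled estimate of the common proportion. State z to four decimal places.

z = 0.8690

p̂₁ = 166/991 ≈ 0.167508, p̂₂ = 154/1005 ≈ 0.153234.
Pooled p̂ = (166+154)/(991+1005) = 320/1996 = 0.160321.
SE = √(0.134618 × 0.00200411) = 0.016425.
z = (0.167508 − 0.153234)/0.016425 = 0.014274/0.016425 = 0.8690.
Two-sided p-value ≈ 2·Φ(−0.869) = 0.3848. With α = 0.01, fail to reject H₀.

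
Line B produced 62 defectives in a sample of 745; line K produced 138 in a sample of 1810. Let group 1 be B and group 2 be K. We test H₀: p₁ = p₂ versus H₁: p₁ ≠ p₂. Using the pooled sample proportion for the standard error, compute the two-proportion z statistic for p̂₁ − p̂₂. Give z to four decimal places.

z = 0.5968

p̂₁ = 62/745 = 0.083221, p̂₂ = 138/1810 = 0.076243.
Pooled p̂ = (62+138)/(745+1810) = 200/2555 = 0.078278.
SE = √(0.0721505 × 0.00189477) = 0.011692.
z = (0.083221 − 0.076243)/0.011692 = 0.006978/0.011692 = 0.5968.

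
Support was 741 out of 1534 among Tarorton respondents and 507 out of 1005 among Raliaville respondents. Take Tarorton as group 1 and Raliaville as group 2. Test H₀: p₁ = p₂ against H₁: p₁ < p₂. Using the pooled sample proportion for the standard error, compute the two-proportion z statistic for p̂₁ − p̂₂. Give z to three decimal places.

p̂₁ = 741/1534 ≈ 0.48305, p̂₂ = 507/1005 ≈ 0.50448.
Pooled p̂ = (741+507)/(1534+1005) = 1248/2539 = 0.49153.
SE = √(0.249928 × 0.00164692) = 0.02029.
z = (0.48305 − 0.50448)/0.02029 = -0.02143/0.02029 = -1.056.

z = -1.056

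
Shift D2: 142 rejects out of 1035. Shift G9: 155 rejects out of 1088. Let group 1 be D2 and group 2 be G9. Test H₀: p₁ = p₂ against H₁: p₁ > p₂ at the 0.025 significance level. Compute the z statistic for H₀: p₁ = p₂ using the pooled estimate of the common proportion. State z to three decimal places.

p̂₁ = 142/1035 ≈ 0.137198, p̂₂ = 155/1088 ≈ 0.142463.
Pooled p̂ = (142+155)/(1035+1088) = 297/2123 = 0.139896.
SE = √(p̂(1−p̂)(1/n₁+1/n₂)) = √(0.139896·0.860104·0.0018853) = √(0.00022685) = 0.015062.
z = (0.137198 − 0.142463)/0.015062 = -0.005265/0.015062 = -0.350.
p-value = P(Z > -0.350) ≈ 0.6367, so at α = 0.025 we fail to reject H₀.

z = -0.350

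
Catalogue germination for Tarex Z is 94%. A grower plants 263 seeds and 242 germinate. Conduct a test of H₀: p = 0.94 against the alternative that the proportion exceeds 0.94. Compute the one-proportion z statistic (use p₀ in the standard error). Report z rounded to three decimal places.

p̂ = 242/263 = 0.920152.
Under H₀, SE = √(0.94·0.06/263) = √(0.000214449) = 0.014644.
z = (0.920152 − 0.94)/0.014644 = -0.019848/0.014644 = -1.355.
p-value = P(Z > -1.355) ≈ 0.9123.

z = -1.355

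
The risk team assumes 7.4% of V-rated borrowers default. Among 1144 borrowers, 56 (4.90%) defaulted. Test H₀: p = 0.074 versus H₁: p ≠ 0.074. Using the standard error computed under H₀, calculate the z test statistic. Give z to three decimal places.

z = -3.237

p̂ = 56/1144 ≈ 0.048951.
SE = √(p₀(1−p₀)/n) = √(0.068524/1144) = 0.007739.
z = (0.048951 − 0.074)/0.007739 = -0.025049/0.007739 = -3.237.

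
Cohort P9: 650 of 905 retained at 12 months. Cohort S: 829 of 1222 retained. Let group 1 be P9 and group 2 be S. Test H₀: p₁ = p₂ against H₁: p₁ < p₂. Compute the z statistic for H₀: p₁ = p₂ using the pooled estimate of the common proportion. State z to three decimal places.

z = 1.974

p̂₁ = 650/905 = 0.71823, p̂₂ = 829/1222 = 0.67840.
Pooled p̂ = (650+829)/(905+1222) = 1479/2127 = 0.69535.
SE = √(0.21184 × 0.0019233) = 0.02018.
z = (0.71823 − 0.67840)/0.02018 = 0.03983/0.02018 = 1.974.
p-value = P(Z < 1.974) ≈ 0.9758.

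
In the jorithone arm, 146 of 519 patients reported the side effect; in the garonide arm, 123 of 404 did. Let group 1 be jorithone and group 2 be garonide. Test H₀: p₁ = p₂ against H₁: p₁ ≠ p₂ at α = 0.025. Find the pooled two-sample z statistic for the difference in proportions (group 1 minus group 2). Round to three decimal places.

z = -0.768

p̂₁ = 146/519 = 0.28131, p̂₂ = 123/404 = 0.30446.
Pooled p̂ = (146+123)/(519+404) = 269/923 = 0.29144.
SE = √(0.206503 × 0.00440203) = 0.03015.
z = (0.28131 − 0.30446)/0.03015 = -0.02315/0.03015 = -0.768.
p-value = 2·P(Z > 0.768) ≈ 0.4427. With α = 0.025, fail to reject H₀.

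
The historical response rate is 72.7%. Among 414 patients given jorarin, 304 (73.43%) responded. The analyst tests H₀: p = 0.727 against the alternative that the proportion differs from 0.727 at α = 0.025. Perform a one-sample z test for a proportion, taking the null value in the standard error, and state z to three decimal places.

z = 0.333

p̂ = 304/414 ≈ 0.73430.
Under H₀, SE = √(0.727·0.273/414) = √(0.000479399) = 0.02190.
z = (0.73430 − 0.727)/0.02190 = 0.00730/0.02190 = 0.333.
p-value = 2·P(Z > 0.333) ≈ 0.7388, so at α = 0.025 we fail to reject H₀.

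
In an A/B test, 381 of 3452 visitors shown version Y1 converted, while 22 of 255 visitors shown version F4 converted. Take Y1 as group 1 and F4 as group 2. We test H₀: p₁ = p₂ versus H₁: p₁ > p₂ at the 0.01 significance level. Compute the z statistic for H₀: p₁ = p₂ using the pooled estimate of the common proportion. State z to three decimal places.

z = 1.193

p̂₁ = 381/3452 = 0.11037, p̂₂ = 22/255 = 0.08627.
Pooled p̂ = (381+22)/(3452+255) = 403/3707 = 0.10871.
SE = √(0.0968947 × 0.00421126) = 0.02020.
z = (0.11037 − 0.08627)/0.02020 = 0.02410/0.02020 = 1.193.
p-value = P(Z > 1.193) ≈ 0.1165, so at α = 0.01 we fail to reject H₀.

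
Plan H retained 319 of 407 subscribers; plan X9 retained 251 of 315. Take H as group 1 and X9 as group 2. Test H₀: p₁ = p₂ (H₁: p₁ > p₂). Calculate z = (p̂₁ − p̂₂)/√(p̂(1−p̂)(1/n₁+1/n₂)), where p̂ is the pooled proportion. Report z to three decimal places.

p̂₁ = 319/407 ≈ 0.783784, p̂₂ = 251/315 ≈ 0.796825.
Pooled p̂ = (319+251)/(407+315) = 570/722 = 0.789474.
SE = √(p̂(1−p̂)(1/n₁+1/n₂)) = √(0.789474·0.210526·0.00563161) = √(0.000936001) = 0.030594.
z = (0.783784 − 0.796825)/0.030594 = -0.013041/0.030594 = -0.426.

z = -0.426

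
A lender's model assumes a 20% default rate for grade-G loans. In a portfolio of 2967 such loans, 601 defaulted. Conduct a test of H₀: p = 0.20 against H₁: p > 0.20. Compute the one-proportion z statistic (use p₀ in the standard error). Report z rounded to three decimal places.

z = 0.349

p̂ = 601/2967 = 0.20256.
Standard error under H₀: √(0.2×0.8/2967) = 0.00734.
z = (0.20256 − 0.2)/0.00734 = 0.00256/0.00734 = 0.349.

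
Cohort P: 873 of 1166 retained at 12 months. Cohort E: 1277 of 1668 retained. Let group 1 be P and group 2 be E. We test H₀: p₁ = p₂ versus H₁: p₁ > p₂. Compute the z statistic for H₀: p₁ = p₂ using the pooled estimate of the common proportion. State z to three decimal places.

p̂₁ = 873/1166 = 0.748714, p̂₂ = 1277/1668 = 0.765588.
Pooled p̂ = (873+1277)/(1166+1668) = 2150/2834 = 0.758645.
SE = √(p̂(1−p̂)(1/n₁+1/n₂)) = √(0.758645·0.241355·0.00145715) = √(0.000266809) = 0.016334.
z = (0.748714 − 0.765588)/0.016334 = -0.016874/0.016334 = -1.033.

z = -1.033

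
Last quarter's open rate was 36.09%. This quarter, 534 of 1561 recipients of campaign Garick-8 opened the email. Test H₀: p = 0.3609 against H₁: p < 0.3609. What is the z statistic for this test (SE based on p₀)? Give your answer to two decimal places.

z = -1.55

p̂ = 534/1561 = 0.34209.
Standard error under H₀: √(0.3609×0.6391/1561) = 0.01216.
z = (0.34209 − 0.3609)/0.01216 = -0.01881/0.01216 = -1.55.
p-value = P(Z < -1.548) ≈ 0.0609.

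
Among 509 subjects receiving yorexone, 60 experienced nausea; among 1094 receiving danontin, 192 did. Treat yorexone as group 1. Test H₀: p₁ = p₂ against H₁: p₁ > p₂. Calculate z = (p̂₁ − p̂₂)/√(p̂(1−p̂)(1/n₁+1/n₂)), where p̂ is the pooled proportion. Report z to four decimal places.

p̂₁ = 60/509 = 0.117878, p̂₂ = 192/1094 = 0.175503.
Pooled p̂ = (60+192)/(509+1094) = 252/1603 = 0.157205.
SE = √(0.132492 × 0.00287871) = 0.019530.
z = (0.117878 − 0.175503)/0.019530 = -0.057625/0.019530 = -2.9506.
p-value = P(Z > -2.951) ≈ 0.9984.

z = -2.9506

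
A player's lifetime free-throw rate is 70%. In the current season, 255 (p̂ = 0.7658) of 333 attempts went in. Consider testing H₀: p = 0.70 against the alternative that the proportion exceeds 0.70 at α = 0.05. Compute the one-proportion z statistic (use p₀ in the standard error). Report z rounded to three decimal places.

z = 2.619

p̂ = 255/333 ≈ 0.76577.
Standard error under H₀: √(0.7×0.3/333) = 0.02511.
z = (0.76577 − 0.7)/0.02511 = 0.06577/0.02511 = 2.619.
p-value = P(Z > 2.619) ≈ 0.0044, so at α = 0.05 we reject H₀.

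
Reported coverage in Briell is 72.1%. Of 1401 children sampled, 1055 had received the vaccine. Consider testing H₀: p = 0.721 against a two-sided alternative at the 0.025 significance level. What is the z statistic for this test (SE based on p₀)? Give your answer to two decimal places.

p̂ = 1055/1401 ≈ 0.7530.
SE = √(p₀(1−p₀)/n) = √(0.20116/1401) = 0.0120.
z = (0.7530 − 0.721)/0.0120 = 0.0320/0.0120 = 2.67.
p-value = 2·P(Z > 2.673) ≈ 0.0075. With α = 0.025, reject H₀.

z = 2.67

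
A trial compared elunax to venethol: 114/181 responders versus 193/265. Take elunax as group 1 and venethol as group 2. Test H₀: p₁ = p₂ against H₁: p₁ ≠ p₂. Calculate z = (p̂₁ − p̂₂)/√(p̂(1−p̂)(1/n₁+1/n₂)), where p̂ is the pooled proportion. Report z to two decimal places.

p̂₁ = 114/181 ≈ 0.6298, p̂₂ = 193/265 ≈ 0.7283.
Pooled p̂ = (114+193)/(181+265) = 307/446 = 0.6883.
SE = √(p̂(1−p̂)(1/n₁+1/n₂)) = √(0.6883·0.3117·0.00929845) = √(0.00199477) = 0.0447.
z = (0.6298 − 0.7283)/0.0447 = -0.0985/0.0447 = -2.20.
p-value = 2·P(Z > 2.205) ≈ 0.0275.

z = -2.20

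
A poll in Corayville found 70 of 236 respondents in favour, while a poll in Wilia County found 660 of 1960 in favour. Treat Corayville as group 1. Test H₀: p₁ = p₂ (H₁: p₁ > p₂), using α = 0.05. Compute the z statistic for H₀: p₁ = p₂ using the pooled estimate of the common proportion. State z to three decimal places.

z = -1.236

p̂₁ = 70/236 = 0.29661, p̂₂ = 660/1960 = 0.33673.
Pooled p̂ = (70+660)/(236+1960) = 730/2196 = 0.33242.
SE = √(0.221918 × 0.00474749) = 0.03246.
z = (0.29661 − 0.33673)/0.03246 = -0.04012/0.03246 = -1.236.
p-value = P(Z > -1.236) ≈ 0.8918, so at α = 0.05 we fail to reject H₀.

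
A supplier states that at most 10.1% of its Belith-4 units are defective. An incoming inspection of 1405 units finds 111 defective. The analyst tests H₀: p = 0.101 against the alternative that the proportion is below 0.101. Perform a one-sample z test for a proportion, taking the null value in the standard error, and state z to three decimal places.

p̂ = 111/1405 ≈ 0.07900.
SE = √(p₀(1−p₀)/n) = √(0.090799/1405) = 0.00804.
z = (0.07900 − 0.101)/0.00804 = -0.02200/0.00804 = -2.736.
p-value = P(Z < -2.736) ≈ 0.0031.

z = -2.736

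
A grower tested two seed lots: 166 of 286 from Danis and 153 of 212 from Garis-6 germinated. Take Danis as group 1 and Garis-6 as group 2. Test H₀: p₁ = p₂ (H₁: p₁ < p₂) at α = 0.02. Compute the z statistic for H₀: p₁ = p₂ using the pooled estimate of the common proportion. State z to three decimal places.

p̂₁ = 166/286 = 0.58042, p̂₂ = 153/212 = 0.72170.
Pooled p̂ = (166+153)/(286+212) = 319/498 = 0.64056.
SE = √(p̂(1−p̂)(1/n₁+1/n₂)) = √(0.64056·0.35944·0.00821348) = √(0.00189109) = 0.04349.
z = (0.58042 − 0.72170)/0.04349 = -0.14128/0.04349 = -3.249.
p-value = P(Z < -3.249) ≈ 0.0006; since p < α = 0.02, reject H₀.

z = -3.249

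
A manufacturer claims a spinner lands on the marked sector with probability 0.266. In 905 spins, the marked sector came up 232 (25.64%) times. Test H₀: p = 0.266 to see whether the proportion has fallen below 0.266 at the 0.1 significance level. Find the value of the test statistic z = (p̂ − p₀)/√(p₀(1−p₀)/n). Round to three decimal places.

p̂ = 232/905 ≈ 0.25635.
SE = √(p₀(1−p₀)/n) = √(0.19524/905) = 0.01469.
z = (0.25635 − 0.266)/0.01469 = -0.00965/0.01469 = -0.657.
p-value = P(Z < -0.657) ≈ 0.2557; since p > α = 0.1, fail to reject H₀.

z = -0.657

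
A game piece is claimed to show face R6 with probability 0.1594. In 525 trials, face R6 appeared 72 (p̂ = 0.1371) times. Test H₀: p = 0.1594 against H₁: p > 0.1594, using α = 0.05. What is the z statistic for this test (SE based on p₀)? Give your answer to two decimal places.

z = -1.39

p̂ = 72/525 = 0.1371.
SE = √(p₀(1−p₀)/n) = √(0.13399/525) = 0.0160.
z = (0.1371 − 0.1594)/0.0160 = -0.0223/0.0160 = -1.39.
p-value = P(Z > -1.393) ≈ 0.9182; since p > α = 0.05, fail to reject H₀.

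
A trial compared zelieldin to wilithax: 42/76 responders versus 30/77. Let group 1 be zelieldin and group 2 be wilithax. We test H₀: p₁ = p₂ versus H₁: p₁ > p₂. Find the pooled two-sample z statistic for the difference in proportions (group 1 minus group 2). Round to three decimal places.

z = 2.020

p̂₁ = 42/76 ≈ 0.55263, p̂₂ = 30/77 ≈ 0.38961.
Pooled p̂ = (42+30)/(76+77) = 72/153 = 0.47059.
SE = √(p̂(1−p̂)(1/n₁+1/n₂)) = √(0.47059·0.52941·0.0261449) = √(0.00651361) = 0.08071.
z = (0.55263 − 0.38961)/0.08071 = 0.16302/0.08071 = 2.020.
p-value = P(Z > 2.020) ≈ 0.0217.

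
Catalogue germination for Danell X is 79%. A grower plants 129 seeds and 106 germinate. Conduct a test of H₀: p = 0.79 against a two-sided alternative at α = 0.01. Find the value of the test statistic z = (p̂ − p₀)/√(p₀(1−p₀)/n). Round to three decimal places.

p̂ = 106/129 = 0.82171.
Standard error under H₀: √(0.79×0.21/129) = 0.03586.
z = (0.82171 − 0.79)/0.03586 = 0.03171/0.03586 = 0.884.
p-value = 2·P(Z > 0.884) ≈ 0.3766; since p > α = 0.01, fail to reject H₀.

z = 0.884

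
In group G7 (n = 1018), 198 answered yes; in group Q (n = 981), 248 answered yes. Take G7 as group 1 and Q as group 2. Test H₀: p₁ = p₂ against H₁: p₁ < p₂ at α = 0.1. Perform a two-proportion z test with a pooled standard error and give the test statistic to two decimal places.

p̂₁ = 198/1018 = 0.1945, p̂₂ = 248/981 = 0.2528.
Pooled p̂ = (198+248)/(1018+981) = 446/1999 = 0.2231.
SE = √(0.173333 × 0.00200169) = 0.0186.
z = (0.1945 − 0.2528)/0.0186 = -0.0583/0.0186 = -3.13.
p-value = P(Z < -3.130) ≈ 0.0009. With α = 0.1, reject H₀.

z = -3.13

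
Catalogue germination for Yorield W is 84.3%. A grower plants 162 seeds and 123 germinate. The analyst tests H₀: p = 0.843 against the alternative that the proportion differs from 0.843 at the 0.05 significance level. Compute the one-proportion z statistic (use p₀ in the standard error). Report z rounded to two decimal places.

z = -2.93

p̂ = 123/162 = 0.7593.
SE = √(p₀(1−p₀)/n) = √(0.13235/162) = 0.0286.
z = (0.7593 − 0.843)/0.0286 = -0.0837/0.0286 = -2.93.
p-value = 2·P(Z > 2.930) ≈ 0.0034, so at α = 0.05 we reject H₀.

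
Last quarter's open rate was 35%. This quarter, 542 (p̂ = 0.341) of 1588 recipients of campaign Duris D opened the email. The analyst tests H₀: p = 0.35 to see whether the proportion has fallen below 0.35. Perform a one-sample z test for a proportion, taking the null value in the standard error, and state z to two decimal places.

p̂ = 542/1588 ≈ 0.34131.
Standard error under H₀: √(0.35×0.65/1588) = 0.01197.
z = (0.34131 − 0.35)/0.01197 = -0.00869/0.01197 = -0.73.

z = -0.73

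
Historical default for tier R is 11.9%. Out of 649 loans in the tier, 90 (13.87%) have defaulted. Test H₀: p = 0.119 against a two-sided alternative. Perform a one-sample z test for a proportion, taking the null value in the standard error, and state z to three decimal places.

z = 1.548

p̂ = 90/649 ≈ 0.13867.
Standard error under H₀: √(0.119×0.881/649) = 0.01271.
z = (0.13867 − 0.119)/0.01271 = 0.01967/0.01271 = 1.548.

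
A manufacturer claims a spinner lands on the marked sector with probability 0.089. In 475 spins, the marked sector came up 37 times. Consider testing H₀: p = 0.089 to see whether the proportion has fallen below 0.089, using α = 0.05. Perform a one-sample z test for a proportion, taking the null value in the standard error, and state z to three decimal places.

z = -0.850

p̂ = 37/475 = 0.077895.
SE = √(p₀(1−p₀)/n) = √(0.081079/475) = 0.013065.
z = (0.077895 − 0.089)/0.013065 = -0.011105/0.013065 = -0.850.
p-value = P(Z < -0.850) ≈ 0.1977. With α = 0.05, fail to reject H₀.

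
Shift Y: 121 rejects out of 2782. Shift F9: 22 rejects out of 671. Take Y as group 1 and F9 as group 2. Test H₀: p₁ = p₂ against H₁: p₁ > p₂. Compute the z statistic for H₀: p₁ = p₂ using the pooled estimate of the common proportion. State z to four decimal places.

z = 1.2495

p̂₁ = 121/2782 ≈ 0.043494, p̂₂ = 22/671 ≈ 0.032787.
Pooled p̂ = (121+22)/(2782+671) = 143/3453 = 0.041413.
SE = √(p̂(1−p̂)(1/n₁+1/n₂)) = √(0.041413·0.958587·0.00184977) = √(7.34324e-05) = 0.008569.
z = (0.043494 − 0.032787)/0.008569 = 0.010707/0.008569 = 1.2495.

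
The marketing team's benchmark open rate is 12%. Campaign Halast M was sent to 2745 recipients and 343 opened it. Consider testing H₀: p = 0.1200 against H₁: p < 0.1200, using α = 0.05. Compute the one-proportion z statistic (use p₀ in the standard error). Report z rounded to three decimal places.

p̂ = 343/2745 ≈ 0.124954.
Under H₀, SE = √(0.12·0.88/2745) = √(3.84699e-05) = 0.006202.
z = (0.124954 − 0.12)/0.006202 = 0.004954/0.006202 = 0.799.
p-value = P(Z < 0.799) ≈ 0.7878; since p > α = 0.05, fail to reject H₀.

z = 0.799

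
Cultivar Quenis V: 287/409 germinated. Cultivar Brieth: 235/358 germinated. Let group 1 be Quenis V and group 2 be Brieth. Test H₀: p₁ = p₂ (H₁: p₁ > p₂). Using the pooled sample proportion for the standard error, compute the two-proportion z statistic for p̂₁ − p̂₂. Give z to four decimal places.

z = 1.3420

p̂₁ = 287/409 ≈ 0.701711, p̂₂ = 235/358 ≈ 0.656425.
Pooled p̂ = (287+235)/(409+358) = 522/767 = 0.680574.
SE = √(p̂(1−p̂)(1/n₁+1/n₂)) = √(0.680574·0.319426·0.00523828) = √(0.00113877) = 0.033746.
z = (0.701711 − 0.656425)/0.033746 = 0.045286/0.033746 = 1.3420.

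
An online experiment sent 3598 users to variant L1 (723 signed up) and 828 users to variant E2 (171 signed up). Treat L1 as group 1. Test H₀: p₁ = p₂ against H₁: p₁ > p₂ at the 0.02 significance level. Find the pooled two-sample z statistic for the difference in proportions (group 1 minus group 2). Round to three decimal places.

z = -0.360

p̂₁ = 723/3598 ≈ 0.200945, p̂₂ = 171/828 ≈ 0.206522.
Pooled p̂ = (723+171)/(3598+828) = 894/4426 = 0.201988.
SE = √(p̂(1−p̂)(1/n₁+1/n₂)) = √(0.201988·0.798012·0.00148566) = √(0.000239472) = 0.015475.
z = (0.200945 − 0.206522)/0.015475 = -0.005577/0.015475 = -0.360.
p-value = P(Z > -0.360) ≈ 0.6407; since p > α = 0.02, fail to reject H₀.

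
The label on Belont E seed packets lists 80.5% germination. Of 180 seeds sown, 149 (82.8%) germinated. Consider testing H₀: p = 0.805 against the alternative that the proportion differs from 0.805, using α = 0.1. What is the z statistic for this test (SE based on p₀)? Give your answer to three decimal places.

z = 0.771

p̂ = 149/180 = 0.82778.
Standard error under H₀: √(0.805×0.195/180) = 0.02953.
z = (0.82778 − 0.805)/0.02953 = 0.02278/0.02953 = 0.771.
p-value = 2·P(Z > 0.771) ≈ 0.4405; since p > α = 0.1, fail to reject H₀.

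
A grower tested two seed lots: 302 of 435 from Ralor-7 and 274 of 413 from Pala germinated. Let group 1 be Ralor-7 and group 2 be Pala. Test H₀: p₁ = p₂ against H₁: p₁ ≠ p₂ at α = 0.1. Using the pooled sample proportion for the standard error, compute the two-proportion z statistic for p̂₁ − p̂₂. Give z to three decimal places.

z = 0.961

p̂₁ = 302/435 ≈ 0.69425, p̂₂ = 274/413 ≈ 0.66344.
Pooled p̂ = (302+274)/(435+413) = 576/848 = 0.67925.
SE = √(p̂(1−p̂)(1/n₁+1/n₂)) = √(0.67925·0.32075·0.00472016) = √(0.00102839) = 0.03207.
z = (0.69425 − 0.66344)/0.03207 = 0.03081/0.03207 = 0.961.
p-value = 2·P(Z > 0.961) ≈ 0.3366. With α = 0.1, fail to reject H₀.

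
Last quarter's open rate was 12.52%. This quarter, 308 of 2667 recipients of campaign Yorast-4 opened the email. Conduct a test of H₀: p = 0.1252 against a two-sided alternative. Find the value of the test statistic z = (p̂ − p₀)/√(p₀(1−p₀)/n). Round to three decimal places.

z = -1.516

p̂ = 308/2667 = 0.115486.
Standard error under H₀: √(0.1252×0.8748/2667) = 0.006408.
z = (0.115486 − 0.1252)/0.006408 = -0.009714/0.006408 = -1.516.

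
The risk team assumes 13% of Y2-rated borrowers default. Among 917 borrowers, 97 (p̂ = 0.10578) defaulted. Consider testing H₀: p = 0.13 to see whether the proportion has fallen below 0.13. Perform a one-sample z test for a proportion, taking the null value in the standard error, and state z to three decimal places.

p̂ = 97/917 ≈ 0.105780.
Under H₀, SE = √(0.13·0.87/917) = √(0.000123337) = 0.011106.
z = (0.105780 − 0.13)/0.011106 = -0.024220/0.011106 = -2.181.

z = -2.181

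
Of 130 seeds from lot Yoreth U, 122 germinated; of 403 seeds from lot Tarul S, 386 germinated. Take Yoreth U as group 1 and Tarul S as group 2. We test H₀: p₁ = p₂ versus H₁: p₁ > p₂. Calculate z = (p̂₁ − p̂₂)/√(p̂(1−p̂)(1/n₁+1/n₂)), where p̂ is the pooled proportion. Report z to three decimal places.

p̂₁ = 122/130 = 0.93846, p̂₂ = 386/403 = 0.95782.
Pooled p̂ = (122+386)/(130+403) = 508/533 = 0.95310.
SE = √(p̂(1−p̂)(1/n₁+1/n₂)) = √(0.95310·0.04690·0.0101737) = √(0.000454808) = 0.02133.
z = (0.93846 − 0.95782)/0.02133 = -0.01936/0.02133 = -0.908.

z = -0.908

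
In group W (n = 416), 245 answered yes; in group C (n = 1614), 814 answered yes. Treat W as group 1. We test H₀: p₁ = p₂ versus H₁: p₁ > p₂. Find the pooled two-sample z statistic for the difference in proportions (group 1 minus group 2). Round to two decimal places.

z = 3.08

p̂₁ = 245/416 = 0.5889, p̂₂ = 814/1614 = 0.5043.
Pooled p̂ = (245+814)/(416+1614) = 1059/2030 = 0.5217.
SE = √(p̂(1−p̂)(1/n₁+1/n₂)) = √(0.5217·0.4783·0.00302342) = √(0.000754436) = 0.0275.
z = (0.5889 − 0.5043)/0.0275 = 0.0846/0.0275 = 3.08.
p-value = P(Z > 3.080) ≈ 0.0010.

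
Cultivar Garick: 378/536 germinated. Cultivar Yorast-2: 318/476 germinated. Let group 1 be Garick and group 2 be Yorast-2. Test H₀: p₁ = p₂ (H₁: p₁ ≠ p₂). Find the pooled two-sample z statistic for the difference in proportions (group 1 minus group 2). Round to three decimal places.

p̂₁ = 378/536 = 0.70522, p̂₂ = 318/476 = 0.66807.
Pooled p̂ = (378+318)/(536+476) = 696/1012 = 0.68775.
SE = √(p̂(1−p̂)(1/n₁+1/n₂)) = √(0.68775·0.31225·0.00396651) = √(0.000851813) = 0.02919.
z = (0.70522 − 0.66807)/0.02919 = 0.03715/0.02919 = 1.273.
p-value = 2·P(Z > 1.273) ≈ 0.2030.

z = 1.273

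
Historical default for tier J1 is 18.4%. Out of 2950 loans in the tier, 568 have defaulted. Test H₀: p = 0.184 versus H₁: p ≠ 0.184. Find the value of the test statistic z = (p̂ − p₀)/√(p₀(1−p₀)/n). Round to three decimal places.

p̂ = 568/2950 = 0.192542.
Under H₀, SE = √(0.184·0.816/2950) = √(5.08963e-05) = 0.007134.
z = (0.192542 − 0.184)/0.007134 = 0.008542/0.007134 = 1.197.
Two-sided p-value ≈ 2·Φ(−1.197) = 0.2312.

z = 1.197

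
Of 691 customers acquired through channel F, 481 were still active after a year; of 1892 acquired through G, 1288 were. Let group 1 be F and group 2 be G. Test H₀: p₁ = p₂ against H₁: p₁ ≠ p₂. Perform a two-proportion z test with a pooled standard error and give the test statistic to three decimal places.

p̂₁ = 481/691 ≈ 0.69609, p̂₂ = 1288/1892 ≈ 0.68076.
Pooled p̂ = (481+1288)/(691+1892) = 1769/2583 = 0.68486.
SE = √(0.215826 × 0.00197572) = 0.02065.
z = (0.69609 − 0.68076)/0.02065 = 0.01533/0.02065 = 0.742.
p-value = 2·P(Z > 0.742) ≈ 0.4578.

z = 0.742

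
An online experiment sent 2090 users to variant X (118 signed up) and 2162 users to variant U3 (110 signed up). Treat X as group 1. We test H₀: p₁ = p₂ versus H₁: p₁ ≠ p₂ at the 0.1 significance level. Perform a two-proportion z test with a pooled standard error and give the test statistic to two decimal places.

p̂₁ = 118/2090 = 0.0565, p̂₂ = 110/2162 = 0.0509.
Pooled p̂ = (118+110)/(2090+2162) = 228/4252 = 0.0536.
SE = √(0.0507465 × 0.000941004) = 0.0069.
z = (0.0565 − 0.0509)/0.0069 = 0.0056/0.0069 = 0.81.
p-value = 2·P(Z > 0.808) ≈ 0.4193, so at α = 0.1 we fail to reject H₀.

z = 0.81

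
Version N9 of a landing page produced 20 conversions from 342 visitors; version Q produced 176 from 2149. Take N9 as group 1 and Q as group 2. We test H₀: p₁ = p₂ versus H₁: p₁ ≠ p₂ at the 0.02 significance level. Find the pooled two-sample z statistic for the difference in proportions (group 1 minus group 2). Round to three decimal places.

p̂₁ = 20/342 ≈ 0.058480, p̂₂ = 176/2149 ≈ 0.081899.
Pooled p̂ = (20+176)/(342+2149) = 196/2491 = 0.078683.
SE = √(p̂(1−p̂)(1/n₁+1/n₂)) = √(0.078683·0.921317·0.00338931) = √(0.000245699) = 0.015675.
z = (0.058480 − 0.081899)/0.015675 = -0.023419/0.015675 = -1.494.
p-value = 2·P(Z > 1.494) ≈ 0.1352; since p > α = 0.02, fail to reject H₀.

z = -1.494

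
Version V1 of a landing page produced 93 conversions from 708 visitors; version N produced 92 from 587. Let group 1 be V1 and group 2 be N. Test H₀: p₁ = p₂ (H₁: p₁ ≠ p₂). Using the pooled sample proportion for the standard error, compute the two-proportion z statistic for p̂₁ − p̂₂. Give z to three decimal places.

z = -1.299

p̂₁ = 93/708 = 0.13136, p̂₂ = 92/587 = 0.15673.
Pooled p̂ = (93+92)/(708+587) = 185/1295 = 0.14286.
SE = √(p̂(1−p̂)(1/n₁+1/n₂)) = √(0.14286·0.85714·0.00311601) = √(0.000381552) = 0.01953.
z = (0.13136 − 0.15673)/0.01953 = -0.02537/0.01953 = -1.299.
p-value = 2·P(Z > 1.299) ≈ 0.1940.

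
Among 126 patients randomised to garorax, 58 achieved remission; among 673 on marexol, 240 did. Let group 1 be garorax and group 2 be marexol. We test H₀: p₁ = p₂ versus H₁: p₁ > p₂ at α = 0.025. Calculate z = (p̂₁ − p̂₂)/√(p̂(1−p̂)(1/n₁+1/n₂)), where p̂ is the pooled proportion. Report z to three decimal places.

p̂₁ = 58/126 ≈ 0.46032, p̂₂ = 240/673 ≈ 0.35661.
Pooled p̂ = (58+240)/(126+673) = 298/799 = 0.37297.
SE = √(p̂(1−p̂)(1/n₁+1/n₂)) = √(0.37297·0.62703·0.00942239) = √(0.00220354) = 0.04694.
z = (0.46032 − 0.35661)/0.04694 = 0.10371/0.04694 = 2.209.
p-value = P(Z > 2.209) ≈ 0.0136. With α = 0.025, reject H₀.

z = 2.209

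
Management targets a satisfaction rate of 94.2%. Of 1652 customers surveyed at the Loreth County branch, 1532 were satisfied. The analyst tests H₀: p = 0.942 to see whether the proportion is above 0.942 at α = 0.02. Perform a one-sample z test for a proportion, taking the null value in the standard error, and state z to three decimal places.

p̂ = 1532/1652 ≈ 0.92736.
Standard error under H₀: √(0.942×0.058/1652) = 0.00575.
z = (0.92736 − 0.942)/0.00575 = -0.01464/0.00575 = -2.546.
p-value = P(Z > -2.546) ≈ 0.9945; since p > α = 0.02, fail to reject H₀.

z = -2.546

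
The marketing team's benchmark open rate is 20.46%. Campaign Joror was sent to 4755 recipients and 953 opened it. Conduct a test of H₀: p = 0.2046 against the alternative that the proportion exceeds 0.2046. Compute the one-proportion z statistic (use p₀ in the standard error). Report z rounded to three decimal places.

z = -0.714

p̂ = 953/4755 = 0.200421.
SE = √(p₀(1−p₀)/n) = √(0.16274/4755) = 0.005850.
z = (0.200421 − 0.2046)/0.005850 = -0.004179/0.005850 = -0.714.
p-value = P(Z > -0.714) ≈ 0.7625.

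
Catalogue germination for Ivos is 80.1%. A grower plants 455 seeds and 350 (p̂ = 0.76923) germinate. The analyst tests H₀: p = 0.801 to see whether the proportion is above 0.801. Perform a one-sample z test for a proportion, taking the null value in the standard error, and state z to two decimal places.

p̂ = 350/455 = 0.7692.
SE = √(p₀(1−p₀)/n) = √(0.1594/455) = 0.0187.
z = (0.7692 − 0.801)/0.0187 = -0.0318/0.0187 = -1.70.
p-value = P(Z > -1.697) ≈ 0.9552.

z = -1.70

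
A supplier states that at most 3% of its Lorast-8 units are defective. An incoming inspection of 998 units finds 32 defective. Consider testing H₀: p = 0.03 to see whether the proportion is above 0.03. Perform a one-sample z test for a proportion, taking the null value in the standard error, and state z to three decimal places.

z = 0.382

p̂ = 32/998 = 0.032064.
Standard error under H₀: √(0.03×0.97/998) = 0.005400.
z = (0.032064 − 0.03)/0.005400 = 0.002064/0.005400 = 0.382.
p-value = P(Z > 0.382) ≈ 0.3511.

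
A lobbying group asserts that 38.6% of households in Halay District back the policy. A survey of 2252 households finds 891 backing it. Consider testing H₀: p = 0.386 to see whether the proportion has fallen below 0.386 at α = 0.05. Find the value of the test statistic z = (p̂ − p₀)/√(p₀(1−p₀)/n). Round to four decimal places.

z = 0.9405

p̂ = 891/2252 ≈ 0.3956483.
Under H₀, SE = √(0.386·0.614/2252) = √(0.000105242) = 0.0102587.
z = (0.3956483 − 0.386)/0.0102587 = 0.0096483/0.0102587 = 0.9405.
p-value = P(Z < 0.940) ≈ 0.8265. With α = 0.05, fail to reject H₀.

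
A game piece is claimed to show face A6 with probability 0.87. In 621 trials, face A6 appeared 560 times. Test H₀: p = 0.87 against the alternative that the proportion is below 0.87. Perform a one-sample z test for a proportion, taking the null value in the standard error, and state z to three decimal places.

p̂ = 560/621 = 0.901771.
Standard error under H₀: √(0.87×0.13/621) = 0.013495.
z = (0.901771 − 0.87)/0.013495 = 0.031771/0.013495 = 2.354.

z = 2.354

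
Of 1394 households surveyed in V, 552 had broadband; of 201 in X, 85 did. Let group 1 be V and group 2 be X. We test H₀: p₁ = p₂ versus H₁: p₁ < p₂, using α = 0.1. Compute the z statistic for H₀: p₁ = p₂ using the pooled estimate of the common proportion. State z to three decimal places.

z = -0.728

p̂₁ = 552/1394 = 0.39598, p̂₂ = 85/201 = 0.42289.
Pooled p̂ = (552+85)/(1394+201) = 637/1595 = 0.39937.
SE = √(0.239874 × 0.00569248) = 0.03695.
z = (0.39598 − 0.42289)/0.03695 = -0.02691/0.03695 = -0.728.
p-value = P(Z < -0.728) ≈ 0.2333; since p > α = 0.1, fail to reject H₀.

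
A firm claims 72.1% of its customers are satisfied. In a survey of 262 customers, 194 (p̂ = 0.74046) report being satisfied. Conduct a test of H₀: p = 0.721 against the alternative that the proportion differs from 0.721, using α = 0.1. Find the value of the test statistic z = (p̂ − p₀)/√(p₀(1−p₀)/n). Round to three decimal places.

z = 0.702

p̂ = 194/262 = 0.74046.
SE = √(p₀(1−p₀)/n) = √(0.20116/262) = 0.02771.
z = (0.74046 − 0.721)/0.02771 = 0.01946/0.02771 = 0.702.
Two-sided p-value ≈ 2·Φ(−0.702) = 0.4825; since p > α = 0.1, fail to reject H₀.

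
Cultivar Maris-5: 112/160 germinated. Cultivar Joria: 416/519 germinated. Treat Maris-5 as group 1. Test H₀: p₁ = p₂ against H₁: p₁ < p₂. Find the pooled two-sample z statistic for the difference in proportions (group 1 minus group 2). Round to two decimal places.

p̂₁ = 112/160 = 0.7000, p̂₂ = 416/519 = 0.8015.
Pooled p̂ = (112+416)/(160+519) = 528/679 = 0.7776.
SE = √(0.17293 × 0.00817678) = 0.0376.
z = (0.7000 − 0.8015)/0.0376 = -0.1015/0.0376 = -2.70.
p-value = P(Z < -2.700) ≈ 0.0035.

z = -2.70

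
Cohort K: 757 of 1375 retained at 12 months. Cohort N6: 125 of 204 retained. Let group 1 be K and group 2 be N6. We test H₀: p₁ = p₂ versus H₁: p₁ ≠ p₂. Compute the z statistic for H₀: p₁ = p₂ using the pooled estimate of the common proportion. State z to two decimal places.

p̂₁ = 757/1375 = 0.5505, p̂₂ = 125/204 = 0.6127.
Pooled p̂ = (757+125)/(1375+204) = 882/1579 = 0.5586.
SE = √(0.246568 × 0.00562923) = 0.0373.
z = (0.5505 − 0.6127)/0.0373 = -0.0622/0.0373 = -1.67.

z = -1.67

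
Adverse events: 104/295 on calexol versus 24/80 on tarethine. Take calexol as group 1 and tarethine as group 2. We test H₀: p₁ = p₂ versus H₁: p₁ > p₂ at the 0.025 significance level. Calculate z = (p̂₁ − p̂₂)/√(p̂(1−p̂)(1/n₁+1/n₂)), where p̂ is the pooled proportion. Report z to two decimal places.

z = 0.88

p̂₁ = 104/295 ≈ 0.3525, p̂₂ = 24/80 ≈ 0.3000.
Pooled p̂ = (104+24)/(295+80) = 128/375 = 0.3413.
SE = √(p̂(1−p̂)(1/n₁+1/n₂)) = √(0.3413·0.6587·0.0158898) = √(0.00357243) = 0.0598.
z = (0.3525 − 0.3000)/0.0598 = 0.0525/0.0598 = 0.88.
p-value = P(Z > 0.879) ≈ 0.1897, so at α = 0.025 we fail to reject H₀.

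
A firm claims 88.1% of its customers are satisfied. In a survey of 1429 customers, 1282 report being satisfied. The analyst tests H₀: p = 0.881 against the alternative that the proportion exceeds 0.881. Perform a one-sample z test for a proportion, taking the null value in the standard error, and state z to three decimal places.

z = 1.883

p̂ = 1282/1429 ≈ 0.897131.
Under H₀, SE = √(0.881·0.119/1429) = √(7.33653e-05) = 0.008565.
z = (0.897131 − 0.881)/0.008565 = 0.016131/0.008565 = 1.883.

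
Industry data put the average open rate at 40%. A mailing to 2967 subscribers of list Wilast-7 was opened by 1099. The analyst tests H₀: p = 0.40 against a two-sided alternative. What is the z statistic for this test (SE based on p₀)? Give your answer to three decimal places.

p̂ = 1099/2967 ≈ 0.370408.
Standard error under H₀: √(0.4×0.6/2967) = 0.008994.
z = (0.370408 − 0.4)/0.008994 = -0.029592/0.008994 = -3.290.

z = -3.290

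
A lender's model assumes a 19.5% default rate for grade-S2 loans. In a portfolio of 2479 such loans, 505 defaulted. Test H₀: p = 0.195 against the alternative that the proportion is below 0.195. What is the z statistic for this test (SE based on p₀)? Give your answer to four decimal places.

z = 1.0947

p̂ = 505/2479 = 0.2037112.
Under H₀, SE = √(0.195·0.805/2479) = √(6.33219e-05) = 0.0079575.
z = (0.2037112 − 0.195)/0.0079575 = 0.0087112/0.0079575 = 1.0947.
p-value = P(Z < 1.095) ≈ 0.8632.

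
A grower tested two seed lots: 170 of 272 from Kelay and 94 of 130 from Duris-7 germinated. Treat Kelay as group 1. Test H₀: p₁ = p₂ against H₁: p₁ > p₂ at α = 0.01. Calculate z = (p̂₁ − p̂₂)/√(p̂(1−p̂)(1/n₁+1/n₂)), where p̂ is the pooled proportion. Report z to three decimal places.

z = -1.937

p̂₁ = 170/272 = 0.62500, p̂₂ = 94/130 = 0.72308.
Pooled p̂ = (170+94)/(272+130) = 264/402 = 0.65672.
SE = √(p̂(1−p̂)(1/n₁+1/n₂)) = √(0.65672·0.34328·0.0113688) = √(0.00256298) = 0.05063.
z = (0.62500 − 0.72308)/0.05063 = -0.09808/0.05063 = -1.937.
p-value = P(Z > -1.937) ≈ 0.9736. With α = 0.01, fail to reject H₀.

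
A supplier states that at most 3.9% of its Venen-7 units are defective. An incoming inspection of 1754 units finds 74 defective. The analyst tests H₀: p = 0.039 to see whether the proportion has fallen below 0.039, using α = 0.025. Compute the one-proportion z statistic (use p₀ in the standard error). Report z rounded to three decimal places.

z = 0.690

p̂ = 74/1754 ≈ 0.04219.
SE = √(p₀(1−p₀)/n) = √(0.037479/1754) = 0.00462.
z = (0.04219 − 0.039)/0.00462 = 0.00319/0.00462 = 0.690.
p-value = P(Z < 0.690) ≈ 0.7549. With α = 0.025, fail to reject H₀.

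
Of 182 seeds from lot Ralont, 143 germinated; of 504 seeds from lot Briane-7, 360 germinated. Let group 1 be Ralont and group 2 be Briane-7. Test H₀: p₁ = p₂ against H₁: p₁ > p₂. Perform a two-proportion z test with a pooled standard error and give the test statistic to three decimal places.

p̂₁ = 143/182 ≈ 0.785714, p̂₂ = 360/504 ≈ 0.714286.
Pooled p̂ = (143+360)/(182+504) = 503/686 = 0.733236.
SE = √(0.195601 × 0.00747863) = 0.038247.
z = (0.785714 − 0.714286)/0.038247 = 0.071428/0.038247 = 1.868.
p-value = P(Z > 1.868) ≈ 0.0309.

z = 1.868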